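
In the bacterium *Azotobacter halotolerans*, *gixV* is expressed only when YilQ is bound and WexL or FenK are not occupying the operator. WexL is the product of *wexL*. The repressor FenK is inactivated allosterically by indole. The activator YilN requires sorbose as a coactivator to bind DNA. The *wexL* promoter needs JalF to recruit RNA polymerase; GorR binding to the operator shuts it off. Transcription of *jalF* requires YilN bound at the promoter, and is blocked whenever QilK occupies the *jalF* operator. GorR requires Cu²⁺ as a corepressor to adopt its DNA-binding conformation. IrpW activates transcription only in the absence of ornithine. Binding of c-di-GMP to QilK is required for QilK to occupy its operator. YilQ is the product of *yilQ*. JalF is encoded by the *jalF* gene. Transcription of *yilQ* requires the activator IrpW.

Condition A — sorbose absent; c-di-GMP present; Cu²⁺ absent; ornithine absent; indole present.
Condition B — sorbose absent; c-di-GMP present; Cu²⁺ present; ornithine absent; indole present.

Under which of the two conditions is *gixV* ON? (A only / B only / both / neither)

Condition A:
Sorbose is absent, so YilN is inactive.
c-di-GMP is present, so QilK is active.
With repressor QilK bound, *jalF* is not transcribed.
So JalF is not produced.
Cu²⁺ is absent, so GorR is inactive.
Required activator JalF is absent, so *wexL* is not transcribed.
So WexL is not produced.
Ornithine is absent, so IrpW is active.
No repressor is bound and IrpW is active, so *yilQ* is transcribed.
So YilQ is produced and active.
Indole is present, so FenK is inactive.
No repressor is bound and YilQ is active, so *gixV* is transcribed.
→ *gixV* is ON in A.
Condition B:
Sorbose is absent, so YilN is inactive.
c-di-GMP is present, so QilK is active.
With repressor QilK bound, *jalF* is not transcribed.
So JalF is not produced.
Cu²⁺ is present, so GorR is active.
With repressor GorR bound, *wexL* is not transcribed.
So WexL is not produced.
Ornithine is absent, so IrpW is active.
No repressor is bound and IrpW is active, so *yilQ* is transcribed.
So YilQ is produced and active.
Indole is present, so FenK is inactive.
No repressor is bound and YilQ is active, so *gixV* is transcribed.
→ *gixV* is ON in B.

both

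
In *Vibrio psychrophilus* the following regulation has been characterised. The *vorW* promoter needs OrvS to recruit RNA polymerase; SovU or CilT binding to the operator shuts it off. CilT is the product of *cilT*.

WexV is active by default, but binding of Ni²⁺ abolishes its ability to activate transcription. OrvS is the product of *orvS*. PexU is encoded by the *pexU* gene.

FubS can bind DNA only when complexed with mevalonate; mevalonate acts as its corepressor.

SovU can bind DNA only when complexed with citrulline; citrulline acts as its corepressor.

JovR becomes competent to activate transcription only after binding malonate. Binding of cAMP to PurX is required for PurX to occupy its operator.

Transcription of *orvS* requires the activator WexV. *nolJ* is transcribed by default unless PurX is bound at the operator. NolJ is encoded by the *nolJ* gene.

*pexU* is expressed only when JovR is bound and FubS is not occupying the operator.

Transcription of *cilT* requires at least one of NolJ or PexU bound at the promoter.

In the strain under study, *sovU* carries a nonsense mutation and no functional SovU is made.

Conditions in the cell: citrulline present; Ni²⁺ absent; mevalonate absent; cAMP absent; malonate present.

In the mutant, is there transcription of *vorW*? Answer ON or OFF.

SovU is non-functional in this strain, so it has no effect.
Ni²⁺ is absent, so WexV is active.
No repressor is bound and WexV is active, so *orvS* is transcribed.
So OrvS is produced and active.
cAMP is absent, so PurX is inactive.
With no repressor bound, *nolJ* is transcribed.
So NolJ is produced and active.
Malonate is present, so JovR is active.
Mevalonate is absent, so FubS is inactive.
No repressor is bound and JovR is active, so *pexU* is transcribed.
So PexU is produced and active.
Activator NolJ is present, so *cilT* is transcribed.
So CilT is produced and active.
With repressor CilT bound, *vorW* is not transcribed.

OFF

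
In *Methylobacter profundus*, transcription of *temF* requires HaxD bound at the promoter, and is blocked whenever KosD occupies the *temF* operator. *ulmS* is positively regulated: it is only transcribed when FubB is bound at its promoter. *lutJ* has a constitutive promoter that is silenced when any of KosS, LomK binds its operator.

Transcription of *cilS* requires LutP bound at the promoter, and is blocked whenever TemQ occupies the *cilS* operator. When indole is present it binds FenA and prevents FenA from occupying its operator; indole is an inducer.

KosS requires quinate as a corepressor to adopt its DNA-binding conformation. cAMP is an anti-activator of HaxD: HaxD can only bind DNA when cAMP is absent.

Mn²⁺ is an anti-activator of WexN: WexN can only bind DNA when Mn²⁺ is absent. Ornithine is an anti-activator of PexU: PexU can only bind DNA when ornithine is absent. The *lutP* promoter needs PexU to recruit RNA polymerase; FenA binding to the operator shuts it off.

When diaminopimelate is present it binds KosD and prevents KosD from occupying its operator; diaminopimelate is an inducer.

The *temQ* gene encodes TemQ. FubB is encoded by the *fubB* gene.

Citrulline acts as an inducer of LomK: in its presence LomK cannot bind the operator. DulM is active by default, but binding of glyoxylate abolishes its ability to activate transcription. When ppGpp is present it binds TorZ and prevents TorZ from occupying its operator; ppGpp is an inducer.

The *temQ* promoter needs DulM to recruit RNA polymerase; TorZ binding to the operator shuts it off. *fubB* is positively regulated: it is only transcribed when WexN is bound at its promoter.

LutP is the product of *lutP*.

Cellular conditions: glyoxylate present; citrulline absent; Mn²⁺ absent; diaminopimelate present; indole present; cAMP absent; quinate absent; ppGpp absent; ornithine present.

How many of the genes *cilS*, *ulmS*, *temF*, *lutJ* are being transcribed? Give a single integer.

ppGpp is absent, so TorZ is active.
Glyoxylate is present, so DulM is inactive.
With repressor TorZ bound, *temQ* is not transcribed.
So TemQ is not produced.
Indole is present, so FenA is inactive.
Ornithine is present, so PexU is inactive.
Required activator PexU is absent, so *lutP* is not transcribed.
So LutP is not produced.
Required activator LutP is absent, so *cilS* is not transcribed.
→ *cilS* is OFF.
Mn²⁺ is absent, so WexN is active.
No repressor is bound and WexN is active, so *fubB* is transcribed.
So FubB is produced and active.
No repressor is bound and FubB is active, so *ulmS* is transcribed.
→ *ulmS* is ON.
Diaminopimelate is present, so KosD is inactive.
cAMP is absent, so HaxD is active.
No repressor is bound and HaxD is active, so *temF* is transcribed.
→ *temF* is ON.
Quinate is absent, so KosS is inactive.
Citrulline is absent, so LomK is active.
With repressor LomK bound, *lutJ* is not transcribed.
→ *lutJ* is OFF.
2 of the 4 genes are transcribed.

2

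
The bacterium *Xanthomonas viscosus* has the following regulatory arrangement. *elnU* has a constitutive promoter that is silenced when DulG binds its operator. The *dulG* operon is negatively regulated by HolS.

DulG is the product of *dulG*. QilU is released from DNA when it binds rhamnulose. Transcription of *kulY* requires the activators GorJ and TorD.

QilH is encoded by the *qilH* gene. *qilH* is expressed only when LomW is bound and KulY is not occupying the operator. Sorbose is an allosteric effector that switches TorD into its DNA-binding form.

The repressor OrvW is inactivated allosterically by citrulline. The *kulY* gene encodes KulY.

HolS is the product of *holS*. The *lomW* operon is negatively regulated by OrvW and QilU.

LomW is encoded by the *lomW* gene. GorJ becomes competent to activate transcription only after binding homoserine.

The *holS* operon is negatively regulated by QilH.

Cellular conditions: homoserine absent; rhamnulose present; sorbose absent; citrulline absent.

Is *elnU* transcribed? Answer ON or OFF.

Homoserine is absent, so GorJ is inactive.
Sorbose is absent, so TorD is inactive.
Required activator GorJ is absent, so *kulY* is not transcribed.
So KulY is not produced.
Citrulline is absent, so OrvW is active.
Rhamnulose is present, so QilU is inactive.
With repressor OrvW bound, *lomW* is not transcribed.
So LomW is not produced.
Required activator LomW is absent, so *qilH* is not transcribed.
So QilH is not produced.
With no repressor bound, *holS* is transcribed.
So HolS is produced and active.
With repressor HolS bound, *dulG* is not transcribed.
So DulG is not produced.
With no repressor bound, *elnU* is transcribed.

ON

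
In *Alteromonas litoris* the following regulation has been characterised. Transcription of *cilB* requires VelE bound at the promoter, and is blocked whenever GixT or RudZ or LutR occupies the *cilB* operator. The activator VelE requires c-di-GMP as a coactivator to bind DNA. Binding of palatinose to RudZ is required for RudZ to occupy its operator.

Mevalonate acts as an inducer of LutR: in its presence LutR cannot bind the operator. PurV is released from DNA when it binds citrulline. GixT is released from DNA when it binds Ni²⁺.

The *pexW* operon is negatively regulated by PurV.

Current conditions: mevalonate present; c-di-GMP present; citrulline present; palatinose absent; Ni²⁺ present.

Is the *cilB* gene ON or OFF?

Ni²⁺ is present, so GixT is inactive.
Palatinose is absent, so RudZ is inactive.
Mevalonate is present, so LutR is inactive.
c-di-GMP is present, so VelE is active.
No repressor is bound and VelE is active, so *cilB* is transcribed.

ON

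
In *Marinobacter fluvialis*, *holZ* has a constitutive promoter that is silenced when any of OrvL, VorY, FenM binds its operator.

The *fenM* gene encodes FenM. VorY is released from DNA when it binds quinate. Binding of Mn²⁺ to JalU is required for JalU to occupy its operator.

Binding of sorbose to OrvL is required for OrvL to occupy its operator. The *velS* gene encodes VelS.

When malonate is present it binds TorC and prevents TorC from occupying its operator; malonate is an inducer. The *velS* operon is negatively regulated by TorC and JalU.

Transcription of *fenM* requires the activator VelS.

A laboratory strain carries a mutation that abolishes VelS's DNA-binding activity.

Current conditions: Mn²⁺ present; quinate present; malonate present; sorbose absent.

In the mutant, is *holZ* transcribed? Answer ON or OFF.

Sorbose is absent, so OrvL is inactive.
Quinate is present, so VorY is inactive.
VelS is non-functional in this strain, so it has no effect.
Required activator VelS is absent, so *fenM* is not transcribed.
So FenM is not produced.
With no repressor bound, *holZ* is transcribed.

ON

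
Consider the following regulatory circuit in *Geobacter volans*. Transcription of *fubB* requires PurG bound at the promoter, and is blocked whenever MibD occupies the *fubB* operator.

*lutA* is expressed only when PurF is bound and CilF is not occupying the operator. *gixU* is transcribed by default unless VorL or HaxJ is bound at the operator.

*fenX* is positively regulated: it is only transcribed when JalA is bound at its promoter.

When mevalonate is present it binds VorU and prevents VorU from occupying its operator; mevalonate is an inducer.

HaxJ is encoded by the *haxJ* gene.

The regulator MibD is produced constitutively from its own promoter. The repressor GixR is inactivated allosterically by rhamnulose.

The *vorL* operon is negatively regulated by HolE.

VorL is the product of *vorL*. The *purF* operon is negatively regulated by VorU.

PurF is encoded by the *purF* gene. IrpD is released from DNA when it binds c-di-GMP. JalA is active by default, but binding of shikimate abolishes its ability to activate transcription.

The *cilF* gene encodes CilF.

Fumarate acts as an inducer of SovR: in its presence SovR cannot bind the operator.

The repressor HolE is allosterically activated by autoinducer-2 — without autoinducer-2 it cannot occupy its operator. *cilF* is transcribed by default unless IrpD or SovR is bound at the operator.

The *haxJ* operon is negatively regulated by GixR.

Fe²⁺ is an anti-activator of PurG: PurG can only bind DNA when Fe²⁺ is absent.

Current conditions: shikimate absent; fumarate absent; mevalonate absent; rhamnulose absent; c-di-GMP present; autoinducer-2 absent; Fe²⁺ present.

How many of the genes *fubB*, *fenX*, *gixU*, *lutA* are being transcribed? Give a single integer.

1

Fe²⁺ is present, so PurG is inactive.
MibD is produced constitutively and is active.
With repressor MibD bound, *fubB* is not transcribed.
→ *fubB* is OFF.
Shikimate is absent, so JalA is active.
No repressor is bound and JalA is active, so *fenX* is transcribed.
→ *fenX* is ON.
Autoinducer-2 is absent, so HolE is inactive.
With no repressor bound, *vorL* is transcribed.
So VorL is produced and active.
Rhamnulose is absent, so GixR is active.
With repressor GixR bound, *haxJ* is not transcribed.
So HaxJ is not produced.
With repressor VorL bound, *gixU* is not transcribed.
→ *gixU* is OFF.
Mevalonate is absent, so VorU is active.
With repressor VorU bound, *purF* is not transcribed.
So PurF is not produced.
c-di-GMP is present, so IrpD is inactive.
Fumarate is absent, so SovR is active.
With repressor SovR bound, *cilF* is not transcribed.
So CilF is not produced.
Required activator PurF is absent, so *lutA* is not transcribed.
→ *lutA* is OFF.
1 of the 4 genes is transcribed.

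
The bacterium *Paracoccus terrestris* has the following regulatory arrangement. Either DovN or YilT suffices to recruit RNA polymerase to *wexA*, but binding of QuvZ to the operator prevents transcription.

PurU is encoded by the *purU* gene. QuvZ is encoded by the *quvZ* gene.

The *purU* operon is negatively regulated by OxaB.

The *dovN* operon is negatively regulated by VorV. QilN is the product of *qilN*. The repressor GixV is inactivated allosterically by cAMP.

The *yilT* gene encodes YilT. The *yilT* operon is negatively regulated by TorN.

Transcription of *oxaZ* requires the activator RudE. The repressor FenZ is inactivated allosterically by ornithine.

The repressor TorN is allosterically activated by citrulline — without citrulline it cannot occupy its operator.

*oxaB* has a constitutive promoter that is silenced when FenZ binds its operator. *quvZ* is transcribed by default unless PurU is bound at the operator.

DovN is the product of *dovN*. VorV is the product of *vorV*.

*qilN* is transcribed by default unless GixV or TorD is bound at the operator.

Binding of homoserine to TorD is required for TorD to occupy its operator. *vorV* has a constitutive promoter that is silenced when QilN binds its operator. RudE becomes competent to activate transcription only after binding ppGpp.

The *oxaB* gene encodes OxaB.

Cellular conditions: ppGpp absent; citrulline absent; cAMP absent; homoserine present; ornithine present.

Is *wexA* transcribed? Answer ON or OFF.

cAMP is absent, so GixV is active.
Homoserine is present, so TorD is active.
With repressor GixV bound, *qilN* is not transcribed.
So QilN is not produced.
With no repressor bound, *vorV* is transcribed.
So VorV is produced and active.
With repressor VorV bound, *dovN* is not transcribed.
So DovN is not produced.
Citrulline is absent, so TorN is inactive.
With no repressor bound, *yilT* is transcribed.
So YilT is produced and active.
Ornithine is present, so FenZ is inactive.
With no repressor bound, *oxaB* is transcribed.
So OxaB is produced and active.
With repressor OxaB bound, *purU* is not transcribed.
So PurU is not produced.
With no repressor bound, *quvZ* is transcribed.
So QuvZ is produced and active.
With repressor QuvZ bound, *wexA* is not transcribed.

OFF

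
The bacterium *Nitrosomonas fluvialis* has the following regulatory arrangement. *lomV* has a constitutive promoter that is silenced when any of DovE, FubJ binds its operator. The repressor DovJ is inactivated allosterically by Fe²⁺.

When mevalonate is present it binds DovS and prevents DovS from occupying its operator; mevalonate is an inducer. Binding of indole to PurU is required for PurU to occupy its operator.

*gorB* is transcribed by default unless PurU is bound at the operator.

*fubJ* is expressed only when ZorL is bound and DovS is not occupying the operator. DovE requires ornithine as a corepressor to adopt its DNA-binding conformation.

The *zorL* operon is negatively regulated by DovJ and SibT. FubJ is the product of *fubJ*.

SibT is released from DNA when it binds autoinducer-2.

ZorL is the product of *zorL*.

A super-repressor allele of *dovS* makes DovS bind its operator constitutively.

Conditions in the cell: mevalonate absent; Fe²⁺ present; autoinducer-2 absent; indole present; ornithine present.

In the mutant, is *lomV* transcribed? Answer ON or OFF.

Ornithine is present, so DovE is active.
Fe²⁺ is present, so DovJ is inactive.
Autoinducer-2 is absent, so SibT is active.
With repressor SibT bound, *zorL* is not transcribed.
So ZorL is not produced.
DovS is constitutively active in this strain.
With repressor DovS bound, *fubJ* is not transcribed.
So FubJ is not produced.
With repressor DovE bound, *lomV* is not transcribed.

OFF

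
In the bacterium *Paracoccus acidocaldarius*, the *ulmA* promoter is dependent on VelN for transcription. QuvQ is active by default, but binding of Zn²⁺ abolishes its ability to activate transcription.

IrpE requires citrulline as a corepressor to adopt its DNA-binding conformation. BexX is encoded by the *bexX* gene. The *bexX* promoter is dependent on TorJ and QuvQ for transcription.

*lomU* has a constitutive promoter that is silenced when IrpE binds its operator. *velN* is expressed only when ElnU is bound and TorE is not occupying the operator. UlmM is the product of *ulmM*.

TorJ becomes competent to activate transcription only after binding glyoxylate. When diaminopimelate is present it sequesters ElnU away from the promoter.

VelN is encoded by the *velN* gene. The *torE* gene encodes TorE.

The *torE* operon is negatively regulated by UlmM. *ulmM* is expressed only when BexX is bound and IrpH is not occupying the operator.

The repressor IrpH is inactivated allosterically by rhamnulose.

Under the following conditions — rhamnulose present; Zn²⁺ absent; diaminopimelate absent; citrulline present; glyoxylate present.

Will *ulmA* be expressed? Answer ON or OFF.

Glyoxylate is present, so TorJ is active.
Zn²⁺ is absent, so QuvQ is active.
No repressor is bound and TorJ and QuvQ are active, so *bexX* is transcribed.
So BexX is produced and active.
Rhamnulose is present, so IrpH is inactive.
No repressor is bound and BexX is active, so *ulmM* is transcribed.
So UlmM is produced and active.
With repressor UlmM bound, *torE* is not transcribed.
So TorE is not produced.
Diaminopimelate is absent, so ElnU is active.
No repressor is bound and ElnU is active, so *velN* is transcribed.
So VelN is produced and active.
No repressor is bound and VelN is active, so *ulmA* is transcribed.

ON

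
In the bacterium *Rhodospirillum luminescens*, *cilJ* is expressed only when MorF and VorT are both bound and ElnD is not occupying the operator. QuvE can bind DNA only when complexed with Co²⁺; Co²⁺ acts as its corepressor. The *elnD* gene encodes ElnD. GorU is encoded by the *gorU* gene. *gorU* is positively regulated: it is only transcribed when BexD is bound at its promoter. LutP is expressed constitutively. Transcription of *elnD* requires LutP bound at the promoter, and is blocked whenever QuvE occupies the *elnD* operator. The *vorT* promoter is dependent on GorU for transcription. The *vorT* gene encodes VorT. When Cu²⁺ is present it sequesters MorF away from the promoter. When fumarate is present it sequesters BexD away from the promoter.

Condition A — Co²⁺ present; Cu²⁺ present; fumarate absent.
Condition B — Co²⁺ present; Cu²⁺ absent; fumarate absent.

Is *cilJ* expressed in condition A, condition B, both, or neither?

B only

Condition A:
LutP is produced constitutively and is active.
Co²⁺ is present, so QuvE is active.
With repressor QuvE bound, *elnD* is not transcribed.
So ElnD is not produced.
Cu²⁺ is present, so MorF is inactive.
Fumarate is absent, so BexD is active.
No repressor is bound and BexD is active, so *gorU* is transcribed.
So GorU is produced and active.
No repressor is bound and GorU is active, so *vorT* is transcribed.
So VorT is produced and active.
Required activator MorF is absent, so *cilJ* is not transcribed.
→ *cilJ* is OFF in A.
Condition B:
LutP is produced constitutively and is active.
Co²⁺ is present, so QuvE is active.
With repressor QuvE bound, *elnD* is not transcribed.
So ElnD is not produced.
Cu²⁺ is absent, so MorF is active.
Fumarate is absent, so BexD is active.
No repressor is bound and BexD is active, so *gorU* is transcribed.
So GorU is produced and active.
No repressor is bound and GorU is active, so *vorT* is transcribed.
So VorT is produced and active.
No repressor is bound and MorF and VorT are active, so *cilJ* is transcribed.
→ *cilJ* is ON in B.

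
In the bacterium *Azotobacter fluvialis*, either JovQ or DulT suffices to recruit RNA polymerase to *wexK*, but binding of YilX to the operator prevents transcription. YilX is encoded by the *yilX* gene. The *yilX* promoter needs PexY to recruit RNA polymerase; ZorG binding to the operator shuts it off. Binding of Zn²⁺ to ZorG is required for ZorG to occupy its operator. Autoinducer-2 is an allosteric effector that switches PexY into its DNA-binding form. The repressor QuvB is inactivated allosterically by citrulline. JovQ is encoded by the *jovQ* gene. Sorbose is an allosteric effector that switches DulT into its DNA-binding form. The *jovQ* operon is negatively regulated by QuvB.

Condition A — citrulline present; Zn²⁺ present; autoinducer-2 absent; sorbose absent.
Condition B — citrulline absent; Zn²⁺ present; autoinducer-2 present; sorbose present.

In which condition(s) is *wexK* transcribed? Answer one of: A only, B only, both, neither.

both

Condition A:
Citrulline is present, so QuvB is inactive.
With no repressor bound, *jovQ* is transcribed.
So JovQ is produced and active.
Zn²⁺ is present, so ZorG is active.
Autoinducer-2 is absent, so PexY is inactive.
With repressor ZorG bound, *yilX* is not transcribed.
So YilX is not produced.
Sorbose is absent, so DulT is inactive.
Activator JovQ is present, so *wexK* is transcribed.
→ *wexK* is ON in A.
Condition B:
Citrulline is absent, so QuvB is active.
With repressor QuvB bound, *jovQ* is not transcribed.
So JovQ is not produced.
Zn²⁺ is present, so ZorG is active.
Autoinducer-2 is present, so PexY is active.
With repressor ZorG bound, *yilX* is not transcribed.
So YilX is not produced.
Sorbose is present, so DulT is active.
Activator DulT is present, so *wexK* is transcribed.
→ *wexK* is ON in B.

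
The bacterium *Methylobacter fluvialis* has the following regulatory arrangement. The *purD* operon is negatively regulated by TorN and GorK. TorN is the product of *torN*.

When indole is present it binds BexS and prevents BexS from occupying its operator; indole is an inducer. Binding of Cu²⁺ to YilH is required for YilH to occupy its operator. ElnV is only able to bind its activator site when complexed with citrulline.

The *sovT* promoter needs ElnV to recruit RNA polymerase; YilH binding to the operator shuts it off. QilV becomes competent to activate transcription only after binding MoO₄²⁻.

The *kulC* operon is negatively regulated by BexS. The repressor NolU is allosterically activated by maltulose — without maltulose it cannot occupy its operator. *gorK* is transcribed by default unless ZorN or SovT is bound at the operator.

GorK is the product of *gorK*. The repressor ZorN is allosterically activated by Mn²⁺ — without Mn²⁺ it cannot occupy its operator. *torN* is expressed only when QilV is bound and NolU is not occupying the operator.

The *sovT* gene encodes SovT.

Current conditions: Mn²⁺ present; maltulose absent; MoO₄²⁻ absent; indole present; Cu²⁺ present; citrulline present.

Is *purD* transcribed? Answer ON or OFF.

ON

MoO₄²⁻ is absent, so QilV is inactive.
Maltulose is absent, so NolU is inactive.
Required activator QilV is absent, so *torN* is not transcribed.
So TorN is not produced.
Mn²⁺ is present, so ZorN is active.
Cu²⁺ is present, so YilH is active.
Citrulline is present, so ElnV is active.
With repressor YilH bound, *sovT* is not transcribed.
So SovT is not produced.
With repressor ZorN bound, *gorK* is not transcribed.
So GorK is not produced.
With no repressor bound, *purD* is transcribed.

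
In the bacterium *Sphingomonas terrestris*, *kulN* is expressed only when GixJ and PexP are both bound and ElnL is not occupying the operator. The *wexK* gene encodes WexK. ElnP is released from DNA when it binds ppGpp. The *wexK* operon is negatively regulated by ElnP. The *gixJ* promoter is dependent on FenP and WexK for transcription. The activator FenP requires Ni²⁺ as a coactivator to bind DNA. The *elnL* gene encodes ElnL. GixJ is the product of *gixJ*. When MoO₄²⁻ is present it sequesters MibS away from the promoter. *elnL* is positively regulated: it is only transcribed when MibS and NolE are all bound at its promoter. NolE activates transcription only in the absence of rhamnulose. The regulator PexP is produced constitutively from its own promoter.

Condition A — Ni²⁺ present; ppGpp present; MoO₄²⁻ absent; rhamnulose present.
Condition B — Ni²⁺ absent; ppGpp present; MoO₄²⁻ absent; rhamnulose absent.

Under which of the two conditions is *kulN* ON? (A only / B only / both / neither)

A only

Condition A:
Ni²⁺ is present, so FenP is active.
ppGpp is present, so ElnP is inactive.
With no repressor bound, *wexK* is transcribed.
So WexK is produced and active.
No repressor is bound and FenP and WexK are active, so *gixJ* is transcribed.
So GixJ is produced and active.
MoO₄²⁻ is absent, so MibS is active.
Rhamnulose is present, so NolE is inactive.
Required activator NolE is absent, so *elnL* is not transcribed.
So ElnL is not produced.
PexP is produced constitutively and is active.
No repressor is bound and GixJ and PexP are active, so *kulN* is transcribed.
→ *kulN* is ON in A.
Condition B:
Ni²⁺ is absent, so FenP is inactive.
ppGpp is present, so ElnP is inactive.
With no repressor bound, *wexK* is transcribed.
So WexK is produced and active.
Required activator FenP is absent, so *gixJ* is not transcribed.
So GixJ is not produced.
MoO₄²⁻ is absent, so MibS is active.
Rhamnulose is absent, so NolE is active.
No repressor is bound and MibS and NolE are active, so *elnL* is transcribed.
So ElnL is produced and active.
PexP is produced constitutively and is active.
With repressor ElnL bound, *kulN* is not transcribed.
→ *kulN* is OFF in B.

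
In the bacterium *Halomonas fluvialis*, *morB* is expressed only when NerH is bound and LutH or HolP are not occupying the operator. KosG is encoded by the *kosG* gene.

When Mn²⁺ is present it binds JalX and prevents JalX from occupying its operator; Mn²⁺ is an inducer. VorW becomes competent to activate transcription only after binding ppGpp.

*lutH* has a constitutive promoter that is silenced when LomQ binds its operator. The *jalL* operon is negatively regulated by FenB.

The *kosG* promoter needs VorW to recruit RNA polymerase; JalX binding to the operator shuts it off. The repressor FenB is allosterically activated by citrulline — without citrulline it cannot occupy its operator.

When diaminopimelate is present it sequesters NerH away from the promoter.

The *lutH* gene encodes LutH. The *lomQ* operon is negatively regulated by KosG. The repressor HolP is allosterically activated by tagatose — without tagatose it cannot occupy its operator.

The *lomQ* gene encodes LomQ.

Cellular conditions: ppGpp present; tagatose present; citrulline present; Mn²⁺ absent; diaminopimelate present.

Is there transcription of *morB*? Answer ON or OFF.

ppGpp is present, so VorW is active.
Mn²⁺ is absent, so JalX is active.
With repressor JalX bound, *kosG* is not transcribed.
So KosG is not produced.
With no repressor bound, *lomQ* is transcribed.
So LomQ is produced and active.
With repressor LomQ bound, *lutH* is not transcribed.
So LutH is not produced.
Tagatose is present, so HolP is active.
Diaminopimelate is present, so NerH is inactive.
With repressor HolP bound, *morB* is not transcribed.

OFF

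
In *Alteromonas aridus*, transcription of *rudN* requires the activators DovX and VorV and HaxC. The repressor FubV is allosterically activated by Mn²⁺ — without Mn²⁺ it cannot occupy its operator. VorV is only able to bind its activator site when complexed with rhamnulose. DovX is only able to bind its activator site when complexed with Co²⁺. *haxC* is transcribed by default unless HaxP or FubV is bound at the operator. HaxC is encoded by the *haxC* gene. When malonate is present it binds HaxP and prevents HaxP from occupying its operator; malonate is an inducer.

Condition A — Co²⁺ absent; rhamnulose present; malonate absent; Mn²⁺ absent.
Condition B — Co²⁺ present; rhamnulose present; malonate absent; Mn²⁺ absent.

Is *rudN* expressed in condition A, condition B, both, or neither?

neither

Condition A:
Co²⁺ is absent, so DovX is inactive.
Rhamnulose is present, so VorV is active.
Malonate is absent, so HaxP is active.
Mn²⁺ is absent, so FubV is inactive.
With repressor HaxP bound, *haxC* is not transcribed.
So HaxC is not produced.
Required activator DovX is absent, so *rudN* is not transcribed.
→ *rudN* is OFF in A.
Condition B:
Co²⁺ is present, so DovX is active.
Rhamnulose is present, so VorV is active.
Malonate is absent, so HaxP is active.
Mn²⁺ is absent, so FubV is inactive.
With repressor HaxP bound, *haxC* is not transcribed.
So HaxC is not produced.
Required activator HaxC is absent, so *rudN* is not transcribed.
→ *rudN* is OFF in B.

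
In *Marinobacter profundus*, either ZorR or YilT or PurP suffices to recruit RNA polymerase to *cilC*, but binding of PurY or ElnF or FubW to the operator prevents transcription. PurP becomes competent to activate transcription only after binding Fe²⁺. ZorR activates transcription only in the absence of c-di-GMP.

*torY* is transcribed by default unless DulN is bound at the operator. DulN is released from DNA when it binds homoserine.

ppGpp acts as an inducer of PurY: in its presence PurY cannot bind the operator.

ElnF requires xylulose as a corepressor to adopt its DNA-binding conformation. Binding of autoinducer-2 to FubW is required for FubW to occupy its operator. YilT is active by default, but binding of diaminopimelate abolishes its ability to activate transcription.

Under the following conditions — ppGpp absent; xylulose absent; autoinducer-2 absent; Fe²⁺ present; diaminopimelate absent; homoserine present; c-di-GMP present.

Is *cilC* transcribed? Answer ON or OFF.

ppGpp is absent, so PurY is active.
c-di-GMP is present, so ZorR is inactive.
Xylulose is absent, so ElnF is inactive.
Autoinducer-2 is absent, so FubW is inactive.
Diaminopimelate is absent, so YilT is active.
Fe²⁺ is present, so PurP is active.
With repressor PurY bound, *cilC* is not transcribed.

OFF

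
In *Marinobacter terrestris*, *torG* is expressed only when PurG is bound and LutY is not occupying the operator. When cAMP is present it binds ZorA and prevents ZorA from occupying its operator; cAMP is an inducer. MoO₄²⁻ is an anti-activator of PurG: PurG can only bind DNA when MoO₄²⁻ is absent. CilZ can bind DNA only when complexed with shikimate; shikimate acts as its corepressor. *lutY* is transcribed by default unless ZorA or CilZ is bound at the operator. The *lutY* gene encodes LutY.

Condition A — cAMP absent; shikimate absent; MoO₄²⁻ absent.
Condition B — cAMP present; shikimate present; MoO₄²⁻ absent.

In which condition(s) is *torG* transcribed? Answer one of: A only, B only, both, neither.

both

Condition A:
cAMP is absent, so ZorA is active.
Shikimate is absent, so CilZ is inactive.
With repressor ZorA bound, *lutY* is not transcribed.
So LutY is not produced.
MoO₄²⁻ is absent, so PurG is active.
No repressor is bound and PurG is active, so *torG* is transcribed.
→ *torG* is ON in A.
Condition B:
cAMP is present, so ZorA is inactive.
Shikimate is present, so CilZ is active.
With repressor CilZ bound, *lutY* is not transcribed.
So LutY is not produced.
MoO₄²⁻ is absent, so PurG is active.
No repressor is bound and PurG is active, so *torG* is transcribed.
→ *torG* is ON in B.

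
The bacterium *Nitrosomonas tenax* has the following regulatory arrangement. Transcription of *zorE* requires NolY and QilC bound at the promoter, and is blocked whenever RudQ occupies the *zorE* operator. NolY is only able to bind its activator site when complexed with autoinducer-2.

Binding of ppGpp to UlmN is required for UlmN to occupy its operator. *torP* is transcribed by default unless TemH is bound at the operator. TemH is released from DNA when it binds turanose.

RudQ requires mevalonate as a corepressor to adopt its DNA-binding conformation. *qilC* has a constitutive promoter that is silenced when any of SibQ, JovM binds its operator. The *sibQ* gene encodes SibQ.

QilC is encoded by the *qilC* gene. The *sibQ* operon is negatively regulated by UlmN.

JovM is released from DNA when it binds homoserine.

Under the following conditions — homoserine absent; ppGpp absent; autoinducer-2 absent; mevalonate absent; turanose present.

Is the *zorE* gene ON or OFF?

OFF

Mevalonate is absent, so RudQ is inactive.
Autoinducer-2 is absent, so NolY is inactive.
ppGpp is absent, so UlmN is inactive.
With no repressor bound, *sibQ* is transcribed.
So SibQ is produced and active.
Homoserine is absent, so JovM is active.
With repressor SibQ bound, *qilC* is not transcribed.
So QilC is not produced.
Required activator NolY is absent, so *zorE* is not transcribed.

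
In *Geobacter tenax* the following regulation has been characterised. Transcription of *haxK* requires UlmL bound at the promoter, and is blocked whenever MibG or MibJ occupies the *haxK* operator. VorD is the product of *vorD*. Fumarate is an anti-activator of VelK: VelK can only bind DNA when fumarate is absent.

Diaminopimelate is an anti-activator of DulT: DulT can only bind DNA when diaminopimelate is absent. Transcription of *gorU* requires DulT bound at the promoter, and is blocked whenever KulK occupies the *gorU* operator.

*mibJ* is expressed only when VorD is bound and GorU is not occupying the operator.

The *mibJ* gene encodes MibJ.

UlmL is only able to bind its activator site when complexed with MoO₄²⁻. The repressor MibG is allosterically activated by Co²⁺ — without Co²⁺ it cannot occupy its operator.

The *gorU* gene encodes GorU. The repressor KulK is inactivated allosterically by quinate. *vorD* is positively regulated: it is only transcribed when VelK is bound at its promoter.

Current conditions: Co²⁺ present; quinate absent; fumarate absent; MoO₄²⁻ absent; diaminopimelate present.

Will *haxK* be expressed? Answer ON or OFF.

OFF

Co²⁺ is present, so MibG is active.
Diaminopimelate is present, so DulT is inactive.
Quinate is absent, so KulK is active.
With repressor KulK bound, *gorU* is not transcribed.
So GorU is not produced.
Fumarate is absent, so VelK is active.
No repressor is bound and VelK is active, so *vorD* is transcribed.
So VorD is produced and active.
No repressor is bound and VorD is active, so *mibJ* is transcribed.
So MibJ is produced and active.
MoO₄²⁻ is absent, so UlmL is inactive.
With repressor MibG bound, *haxK* is not transcribed.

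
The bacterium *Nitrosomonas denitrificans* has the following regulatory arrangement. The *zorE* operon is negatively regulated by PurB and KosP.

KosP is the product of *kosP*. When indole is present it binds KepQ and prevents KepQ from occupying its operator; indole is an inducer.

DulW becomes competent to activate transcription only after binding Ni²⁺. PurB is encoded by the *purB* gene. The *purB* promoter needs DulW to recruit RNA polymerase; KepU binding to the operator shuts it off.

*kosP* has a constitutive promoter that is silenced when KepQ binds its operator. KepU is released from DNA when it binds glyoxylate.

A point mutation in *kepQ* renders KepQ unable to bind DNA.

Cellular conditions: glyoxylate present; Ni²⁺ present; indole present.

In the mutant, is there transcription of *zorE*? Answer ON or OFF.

OFF

Glyoxylate is present, so KepU is inactive.
Ni²⁺ is present, so DulW is active.
No repressor is bound and DulW is active, so *purB* is transcribed.
So PurB is produced and active.
KepQ is non-functional in this strain, so it has no effect.
With no repressor bound, *kosP* is transcribed.
So KosP is produced and active.
With repressor PurB bound, *zorE* is not transcribed.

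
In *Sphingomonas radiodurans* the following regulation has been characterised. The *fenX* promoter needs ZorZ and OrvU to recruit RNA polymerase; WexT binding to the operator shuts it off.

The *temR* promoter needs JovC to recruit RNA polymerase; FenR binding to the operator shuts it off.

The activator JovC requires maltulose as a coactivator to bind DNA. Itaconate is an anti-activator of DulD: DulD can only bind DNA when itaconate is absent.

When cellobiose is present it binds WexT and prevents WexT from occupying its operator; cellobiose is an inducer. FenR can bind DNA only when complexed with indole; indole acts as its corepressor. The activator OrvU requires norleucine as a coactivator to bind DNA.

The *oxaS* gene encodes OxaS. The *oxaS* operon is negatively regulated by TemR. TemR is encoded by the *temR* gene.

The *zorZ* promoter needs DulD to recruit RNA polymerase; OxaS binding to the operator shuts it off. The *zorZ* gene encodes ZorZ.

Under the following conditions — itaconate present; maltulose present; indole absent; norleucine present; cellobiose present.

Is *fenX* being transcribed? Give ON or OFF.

OFF

Indole is absent, so FenR is inactive.
Maltulose is present, so JovC is active.
No repressor is bound and JovC is active, so *temR* is transcribed.
So TemR is produced and active.
With repressor TemR bound, *oxaS* is not transcribed.
So OxaS is not produced.
Itaconate is present, so DulD is inactive.
Required activator DulD is absent, so *zorZ* is not transcribed.
So ZorZ is not produced.
Norleucine is present, so OrvU is active.
Cellobiose is present, so WexT is inactive.
Required activator ZorZ is absent, so *fenX* is not transcribed.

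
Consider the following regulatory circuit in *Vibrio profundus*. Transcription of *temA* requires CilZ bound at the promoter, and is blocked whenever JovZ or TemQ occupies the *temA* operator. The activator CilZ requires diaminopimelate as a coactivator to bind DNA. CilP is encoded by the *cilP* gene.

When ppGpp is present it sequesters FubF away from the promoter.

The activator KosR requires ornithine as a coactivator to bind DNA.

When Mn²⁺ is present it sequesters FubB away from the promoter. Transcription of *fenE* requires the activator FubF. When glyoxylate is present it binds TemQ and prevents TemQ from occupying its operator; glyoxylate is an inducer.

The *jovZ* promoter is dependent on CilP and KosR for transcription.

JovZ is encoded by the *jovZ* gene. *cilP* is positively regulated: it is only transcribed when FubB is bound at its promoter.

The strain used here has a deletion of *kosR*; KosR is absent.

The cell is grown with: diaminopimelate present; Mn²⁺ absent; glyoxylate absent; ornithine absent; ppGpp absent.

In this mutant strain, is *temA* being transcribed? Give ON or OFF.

Diaminopimelate is present, so CilZ is active.
Mn²⁺ is absent, so FubB is active.
No repressor is bound and FubB is active, so *cilP* is transcribed.
So CilP is produced and active.
KosR is non-functional in this strain, so it has no effect.
Required activator KosR is absent, so *jovZ* is not transcribed.
So JovZ is not produced.
Glyoxylate is absent, so TemQ is active.
With repressor TemQ bound, *temA* is not transcribed.

OFF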